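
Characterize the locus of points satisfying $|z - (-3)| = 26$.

|z - z0| = r describes a circle centered at z0 with radius r
Here z0 = -3 and r = 26
Locus: Circle centered at (-3, 0) with radius 26


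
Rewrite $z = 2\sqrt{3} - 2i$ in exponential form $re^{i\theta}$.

r = |z| = sqrt((2*sqrt(3))^2 + (-2)^2) = sqrt(12 + 4) = sqrt(16) = 4
θ = arctan(b/a) = arctan(-2/3.4641) (quadrant-adjusted) = -30° = -π/6
z = 4e^(-i*π/6)


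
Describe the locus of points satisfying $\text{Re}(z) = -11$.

Re(z) = x where z = x + yi; the equation x = -11 is satisfied by all points with that x-coordinate
Locus: Vertical line x = -11


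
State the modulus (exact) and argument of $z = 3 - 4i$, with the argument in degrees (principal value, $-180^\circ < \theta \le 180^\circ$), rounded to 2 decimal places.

|z| = sqrt(3^2 + (-4)^2) = 5
arg(z) = arctan(b/a) = arctan(-4/3) (quadrant-adjusted) = -53.13°


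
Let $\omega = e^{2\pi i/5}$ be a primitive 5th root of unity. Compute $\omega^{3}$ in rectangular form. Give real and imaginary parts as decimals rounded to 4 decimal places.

ω^3 = e^(2πi·3/5) = e^(i·6π/5)
= cos(6π/5) + i sin(6π/5)
= -0.8090 - 0.5878i


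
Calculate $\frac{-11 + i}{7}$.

Divisor is real, so divide each part by 7:
= -11/7 + (1/7)i


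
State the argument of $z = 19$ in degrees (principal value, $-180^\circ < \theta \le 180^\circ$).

b = 0 and a > 0, so z lies on the positive real axis: θ = 0°


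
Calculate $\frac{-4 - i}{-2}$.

Divisor is real, so divide each part by -2:
= 2 + (1/2)i


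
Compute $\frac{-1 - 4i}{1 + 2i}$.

Multiply numerator and denominator by conjugate (1 - 2i):
= (-1 - 4i)(1 - 2i) / (1^2 + 2^2)
= (-9 - 2i) / 5
= -9/5 - (2/5)i


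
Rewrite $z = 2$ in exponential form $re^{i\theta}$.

r = |z| = sqrt((2)^2 + (0)^2) = sqrt(4 + 0) = sqrt(4) = 2
b = 0 and a > 0, so z lies on the positive real axis: θ = 0
z = 2e^(i*0) = 2


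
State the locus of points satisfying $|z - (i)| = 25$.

|z - z0| = r describes a circle centered at z0 with radius r
Here z0 = i and r = 25
Locus: Circle centered at (0, 1) with radius 25


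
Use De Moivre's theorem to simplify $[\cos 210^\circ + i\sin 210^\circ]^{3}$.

By De Moivre: z^n = r^n(cos(nθ) + i sin(nθ))
= 1^3(cos(3*210°) + i sin(3*210°))
= 1(cos 270° + i sin 270°)
= -i


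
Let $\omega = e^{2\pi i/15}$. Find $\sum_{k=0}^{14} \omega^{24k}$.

Let ζ = ω^24 = e^(2πi·24/15). Since 15 ∤ 24, ζ ≠ 1.
Sum = Σ_{k=0}^{14} ζ^k = (ζ^15 - 1)/(ζ - 1) = (ω^{24·15} - 1)/(ζ - 1) = (1 - 1)/(ζ - 1) = 0


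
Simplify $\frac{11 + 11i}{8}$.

Divisor is real, so divide each part by 8:
= 11/8 + (11/8)i


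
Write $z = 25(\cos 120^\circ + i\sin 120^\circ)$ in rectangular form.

a = r cos θ = 25 * -1/2 = -25/2
b = r sin θ = 25 * sqrt(3)/2 = 25*sqrt(3)/2
z = -25/2 + (25*sqrt(3)/2)i


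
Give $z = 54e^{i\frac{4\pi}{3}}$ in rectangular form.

a = r cos θ = 54 * -1/2 = -27
b = r sin θ = 54 * -sqrt(3)/2 = -27*sqrt(3)
z = -27 - 27*sqrt(3)i


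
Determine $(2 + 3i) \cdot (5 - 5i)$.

(a1*a2 - b1*b2) + (a1*b2 + b1*a2)i
= (10 - (-15)) + (-10 + 15)i
= 25 + 5i


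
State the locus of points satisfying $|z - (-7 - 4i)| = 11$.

|z - z0| = r describes a circle centered at z0 with radius r
Here z0 = -7 - 4i and r = 11
Locus: Circle centered at (-7, -4) with radius 11


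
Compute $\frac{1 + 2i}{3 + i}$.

Multiply numerator and denominator by conjugate (3 - i):
= (1 + 2i)(3 - i) / (3^2 + 1^2)
= (5 + 5i) / 10
Divide through by 5: (1 + i) / 2
= 1/2 + (1/2)i


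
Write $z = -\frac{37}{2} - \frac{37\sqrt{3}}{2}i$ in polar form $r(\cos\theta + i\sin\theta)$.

r = |z| = sqrt(a^2 + b^2) = sqrt((-37/2)^2 + (-37*sqrt(3)/2)^2) = sqrt(1369/4 + 4107/4) = sqrt(1369) = 37
θ = arctan(b/a) = arctan(-32.0429/-18.5) (quadrant-adjusted) = 240°
z = 37(cos 240° + i sin 240°)


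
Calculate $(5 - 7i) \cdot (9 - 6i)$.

(a1*a2 - b1*b2) + (a1*b2 + b1*a2)i
= (45 - 42) + (-30 + (-63))i
= 3 - 93i


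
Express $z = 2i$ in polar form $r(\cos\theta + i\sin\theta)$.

r = |z| = sqrt(a^2 + b^2) = sqrt((0)^2 + (2)^2) = sqrt(0 + 4) = sqrt(4) = 2
a = 0 and b > 0, so z lies on the positive imaginary axis: θ = 90°
z = 2(cos 90° + i sin 90°)


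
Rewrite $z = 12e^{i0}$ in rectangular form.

a = r cos θ = 12 * 1 = 12
b = r sin θ = 12 * 0 = 0
z = 12


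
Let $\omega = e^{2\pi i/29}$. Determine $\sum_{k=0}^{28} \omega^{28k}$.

Let ζ = ω^28 = e^(2πi·28/29). Since 29 ∤ 28, ζ ≠ 1.
Sum = Σ_{k=0}^{28} ζ^k = (ζ^29 - 1)/(ζ - 1) = (ω^{28·29} - 1)/(ζ - 1) = (1 - 1)/(ζ - 1) = 0


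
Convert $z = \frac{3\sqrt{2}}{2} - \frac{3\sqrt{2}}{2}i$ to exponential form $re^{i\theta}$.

r = |z| = sqrt((3*sqrt(2)/2)^2 + (-3*sqrt(2)/2)^2) = sqrt(9/2 + 9/2) = sqrt(9) = 3
θ = arctan(b/a) = arctan(-2.1213/2.1213) (quadrant-adjusted) = -45° = -π/4
z = 3e^(-i*π/4)


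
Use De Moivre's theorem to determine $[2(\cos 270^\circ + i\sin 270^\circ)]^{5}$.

By De Moivre: z^n = r^n(cos(nθ) + i sin(nθ))
= 2^5(cos(5*270°) + i sin(5*270°))
= 32(cos 270° + i sin 270°)
= -32i


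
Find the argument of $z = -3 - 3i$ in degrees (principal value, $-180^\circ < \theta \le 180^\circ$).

θ = arctan(b/a) = arctan(-3/-3) (quadrant-adjusted) = -135°


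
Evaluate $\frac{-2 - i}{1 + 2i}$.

Multiply numerator and denominator by conjugate (1 - 2i):
= (-2 - i)(1 - 2i) / (1^2 + 2^2)
= (-4 + 3i) / 5
= -4/5 + (3/5)i


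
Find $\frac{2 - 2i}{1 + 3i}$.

Multiply numerator and denominator by conjugate (1 - 3i):
= (2 - 2i)(1 - 3i) / (1^2 + 3^2)
= (-4 - 8i) / 10
Divide through by 2: (-2 - 4i) / 5
= -2/5 - (4/5)i


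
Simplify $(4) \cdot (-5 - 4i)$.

(a1*a2 - b1*b2) + (a1*b2 + b1*a2)i
= (-20 - 0) + (-16 + 0)i
= -20 - 16i


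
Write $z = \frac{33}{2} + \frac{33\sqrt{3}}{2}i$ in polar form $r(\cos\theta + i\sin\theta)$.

r = |z| = sqrt(a^2 + b^2) = sqrt((33/2)^2 + (33*sqrt(3)/2)^2) = sqrt(1089/4 + 3267/4) = sqrt(1089) = 33
θ = arctan(b/a) = arctan(28.5788/16.5) (quadrant-adjusted) = 60°
z = 33(cos 60° + i sin 60°)


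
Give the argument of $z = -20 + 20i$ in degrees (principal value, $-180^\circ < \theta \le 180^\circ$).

θ = arctan(b/a) = arctan(20/-20) (quadrant-adjusted) = 135°


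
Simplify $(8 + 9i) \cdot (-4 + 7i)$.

(a1*a2 - b1*b2) + (a1*b2 + b1*a2)i
= (-32 - 63) + (56 + (-36))i
= -95 + 20i


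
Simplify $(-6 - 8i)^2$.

(a + bi)^2 = a^2 - b^2 + 2abi
= (-6)^2 - (-8)^2 + 2*(-6)*(-8)i
= -28 + 96i


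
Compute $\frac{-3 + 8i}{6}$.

Divisor is real, so divide each part by 6:
= -1/2 + (4/3)i


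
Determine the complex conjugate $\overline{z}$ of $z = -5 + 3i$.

If z = a + bi, then conjugate(z) = a - bi
conjugate(-5 + 3i) = -5 - 3i


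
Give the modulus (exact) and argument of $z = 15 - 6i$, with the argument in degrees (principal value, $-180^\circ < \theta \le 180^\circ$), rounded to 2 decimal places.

|z| = sqrt(15^2 + (-6)^2) = sqrt(261)
arg(z) = arctan(b/a) = arctan(-6/15) (quadrant-adjusted) = -21.80°


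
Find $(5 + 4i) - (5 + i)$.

(5 - 5) + (4 - 1)i = 3i


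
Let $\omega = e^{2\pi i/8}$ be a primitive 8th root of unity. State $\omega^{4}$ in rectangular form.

ω^4 = e^(2πi·4/8) = e^(i·1π)
= cos(1π) + i sin(1π)
= -1


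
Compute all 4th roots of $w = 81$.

|w| = 81, arg(w) = 0°
Root modulus = 81^(1/4) = 3
Root arguments: θ_k = (0° + 360°k)/4 for k = 0, 1, ..., 3
Roots: 3, 3i, -3, -3i


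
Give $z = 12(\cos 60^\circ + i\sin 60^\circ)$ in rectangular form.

a = r cos θ = 12 * 1/2 = 6
b = r sin θ = 12 * sqrt(3)/2 = 6*sqrt(3)
z = 6 + 6*sqrt(3)i


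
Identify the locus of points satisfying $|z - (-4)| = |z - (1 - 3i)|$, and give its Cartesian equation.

|z - z1| = |z - z2| means z is equidistant from z1 and z2,
i.e. the perpendicular bisector of the segment from (-4, 0) to (1, -3) (midpoint (-3/2, -3/2)).
With z = x + yi, square both sides:
(x - (-4))^2 + (y - 0)^2 = (x - 1)^2 + (y - (-3))^2
The x^2 and y^2 terms cancel: 10x + (-6)y = 10 - 16 = -6
Simplify: 5x - 3y = -3
Locus: Perpendicular bisector of the segment from (-4, 0) to (1, -3): the line 5x - 3y = -3


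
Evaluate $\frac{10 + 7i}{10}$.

Divisor is real, so divide each part by 10:
= 1 + (7/10)i


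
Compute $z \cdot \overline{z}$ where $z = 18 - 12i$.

z * conjugate(z) = |z|^2 = a^2 + b^2
= 18^2 + (-12)^2 = 468


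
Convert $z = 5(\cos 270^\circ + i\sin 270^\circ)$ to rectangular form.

a = r cos θ = 5 * 0 = 0
b = r sin θ = 5 * -1 = -5
z = -5i


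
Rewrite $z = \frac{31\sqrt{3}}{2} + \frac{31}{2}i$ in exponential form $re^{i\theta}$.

r = |z| = sqrt((31*sqrt(3)/2)^2 + (31/2)^2) = sqrt(2883/4 + 961/4) = sqrt(961) = 31
θ = arctan(b/a) = arctan(15.5/26.8468) (quadrant-adjusted) = 30° = π/6
z = 31e^(i*π/6)


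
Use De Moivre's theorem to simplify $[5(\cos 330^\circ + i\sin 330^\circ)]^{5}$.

By De Moivre: z^n = r^n(cos(nθ) + i sin(nθ))
= 5^5(cos(5*330°) + i sin(5*330°))
= 3125(cos 210° + i sin 210°)
= -3125*sqrt(3)/2 - (3125/2)i


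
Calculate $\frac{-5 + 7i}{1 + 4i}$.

Multiply numerator and denominator by conjugate (1 - 4i):
= (-5 + 7i)(1 - 4i) / (1^2 + 4^2)
= (23 + 27i) / 17
= 23/17 + (27/17)i


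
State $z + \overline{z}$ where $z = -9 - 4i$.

z + conjugate(z) = (a + bi) + (a - bi) = 2a
= 2 * (-9) = -18


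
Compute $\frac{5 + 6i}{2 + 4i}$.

Multiply numerator and denominator by conjugate (2 - 4i):
= (5 + 6i)(2 - 4i) / (2^2 + 4^2)
= (34 - 8i) / 20
Divide through by 2: (17 - 4i) / 10
= 17/10 - (2/5)i


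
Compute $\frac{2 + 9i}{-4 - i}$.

Multiply numerator and denominator by conjugate (-4 + i):
= (2 + 9i)(-4 + i) / ((-4)^2 + (-1)^2)
= (-17 - 34i) / 17
= -1 - 2i


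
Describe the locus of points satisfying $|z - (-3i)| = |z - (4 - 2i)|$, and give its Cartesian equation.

|z - z1| = |z - z2| means z is equidistant from z1 and z2,
i.e. the perpendicular bisector of the segment from (0, -3) to (4, -2) (midpoint (2, -5/2)).
With z = x + yi, square both sides:
(x - 0)^2 + (y - (-3))^2 = (x - 4)^2 + (y - (-2))^2
The x^2 and y^2 terms cancel: 8x + 2y = 20 - 9 = 11
Simplify: 8x + 2y = 11
Locus: Perpendicular bisector of the segment from (0, -3) to (4, -2): the line 8x + 2y = 11


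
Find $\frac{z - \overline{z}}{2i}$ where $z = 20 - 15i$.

z - conjugate(z) = 2bi
(z - conjugate(z))/(2i) = 2bi/(2i) = b = -15


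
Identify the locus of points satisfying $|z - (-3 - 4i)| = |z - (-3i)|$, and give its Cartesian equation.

|z - z1| = |z - z2| means z is equidistant from z1 and z2,
i.e. the perpendicular bisector of the segment from (-3, -4) to (0, -3) (midpoint (-3/2, -7/2)).
With z = x + yi, square both sides:
(x - (-3))^2 + (y - (-4))^2 = (x - 0)^2 + (y - (-3))^2
The x^2 and y^2 terms cancel: 6x + 2y = 9 - 25 = -16
Simplify: 3x + y = -8
Locus: Perpendicular bisector of the segment from (-3, -4) to (0, -3): the line 3x + y = -8


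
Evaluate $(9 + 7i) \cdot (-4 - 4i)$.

(a1*a2 - b1*b2) + (a1*b2 + b1*a2)i
= (-36 - (-28)) + (-36 + (-28))i
= -8 - 64i


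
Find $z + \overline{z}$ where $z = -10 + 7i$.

z + conjugate(z) = (a + bi) + (a - bi) = 2a
= 2 * (-10) = -20


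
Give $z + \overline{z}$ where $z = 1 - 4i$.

z + conjugate(z) = (a + bi) + (a - bi) = 2a
= 2 * 1 = 2


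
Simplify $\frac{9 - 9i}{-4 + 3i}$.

Multiply numerator and denominator by conjugate (-4 - 3i):
= (9 - 9i)(-4 - 3i) / ((-4)^2 + 3^2)
= (-63 + 9i) / 25
= -63/25 + (9/25)i


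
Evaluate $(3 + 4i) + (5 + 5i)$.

(3 + 5) + (4 + 5)i = 8 + 9i


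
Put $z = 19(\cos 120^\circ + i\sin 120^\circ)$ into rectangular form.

a = r cos θ = 19 * -1/2 = -19/2
b = r sin θ = 19 * sqrt(3)/2 = 19*sqrt(3)/2
z = -19/2 + (19*sqrt(3)/2)i


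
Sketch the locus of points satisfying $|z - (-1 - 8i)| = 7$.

|z - z0| = r describes a circle centered at z0 with radius r
Here z0 = -1 - 8i and r = 7
Locus: Circle centered at (-1, -8) with radius 7


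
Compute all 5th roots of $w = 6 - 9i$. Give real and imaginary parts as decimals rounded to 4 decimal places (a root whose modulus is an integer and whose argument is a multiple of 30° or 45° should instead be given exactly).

|w| = sqrt(117) ≈ 10.816654, arg(w) ≈ 303.690068°
Root modulus = sqrt(117)^(1/5) ≈ 1.609973
Root arguments: θ_k = (arg(w) + 360°k)/5 for k = 0, 1, ..., 4
Compute each root as (root modulus)(cos θ_k + i sin θ_k) using full-precision intermediates, then round to 4 decimal places.
Roots: 0.7870 + 1.4045i, -1.0926 + 1.1825i, -1.4622 - 0.6737i, 0.1889 - 1.5989i, 1.5790 - 0.3144i


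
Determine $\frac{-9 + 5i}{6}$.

Divisor is real, so divide each part by 6:
= -3/2 + (5/6)i


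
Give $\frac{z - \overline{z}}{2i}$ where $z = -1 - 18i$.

z - conjugate(z) = 2bi
(z - conjugate(z))/(2i) = 2bi/(2i) = b = -18


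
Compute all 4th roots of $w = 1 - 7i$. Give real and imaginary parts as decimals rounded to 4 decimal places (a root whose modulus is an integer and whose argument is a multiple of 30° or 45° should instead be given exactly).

|w| = sqrt(50) ≈ 7.071068, arg(w) ≈ 278.130102°
Root modulus = sqrt(50)^(1/4) ≈ 1.630689
Root arguments: θ_k = (arg(w) + 360°k)/4 for k = 0, 1, ..., 3
Compute each root as (root modulus)(cos θ_k + i sin θ_k) using full-precision intermediates, then round to 4 decimal places.
Roots: 0.5702 + 1.5277i, -1.5277 + 0.5702i, -0.5702 - 1.5277i, 1.5277 - 0.5702i


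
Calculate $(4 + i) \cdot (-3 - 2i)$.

(a1*a2 - b1*b2) + (a1*b2 + b1*a2)i
= (-12 - (-2)) + (-8 + (-3))i
= -10 - 11i


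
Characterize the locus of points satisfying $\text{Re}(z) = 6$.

Re(z) = x where z = x + yi; the equation x = 6 is satisfied by all points with that x-coordinate
Locus: Vertical line x = 6


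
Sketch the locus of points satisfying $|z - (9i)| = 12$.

|z - z0| = r describes a circle centered at z0 with radius r
Here z0 = 9i and r = 12
Locus: Circle centered at (0, 9) with radius 12


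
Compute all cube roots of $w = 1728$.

|w| = 1728, arg(w) = 0°
Root modulus = 1728^(1/3) = 12
Root arguments: θ_k = (0° + 360°k)/3 for k = 0, 1, ..., 2
Roots: 12, -6 + 6*sqrt(3)i, -6 - 6*sqrt(3)i


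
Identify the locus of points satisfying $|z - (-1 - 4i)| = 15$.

|z - z0| = r describes a circle centered at z0 with radius r
Here z0 = -1 - 4i and r = 15
Locus: Circle centered at (-1, -4) with radius 15


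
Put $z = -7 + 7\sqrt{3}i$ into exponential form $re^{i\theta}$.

r = |z| = sqrt((-7)^2 + (7*sqrt(3))^2) = sqrt(49 + 147) = sqrt(196) = 14
θ = arctan(b/a) = arctan(12.1244/-7) (quadrant-adjusted) = 120° = 2π/3
z = 14e^(i*2π/3)


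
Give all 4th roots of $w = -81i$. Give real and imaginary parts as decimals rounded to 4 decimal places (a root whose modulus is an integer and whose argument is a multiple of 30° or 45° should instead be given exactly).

|w| = 81, arg(w) = 270°
Root modulus = 81^(1/4) = 3
Root arguments: θ_k = (270° + 360°k)/4 for k = 0, 1, ..., 3
Compute each root as (root modulus)(cos θ_k + i sin θ_k) using full-precision intermediates, then round to 4 decimal places.
Roots: 1.1481 + 2.7716i, -2.7716 + 1.1481i, -1.1481 - 2.7716i, 2.7716 - 1.1481i


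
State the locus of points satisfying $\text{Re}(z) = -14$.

Re(z) = x where z = x + yi; the equation x = -14 is satisfied by all points with that x-coordinate
Locus: Vertical line x = -14


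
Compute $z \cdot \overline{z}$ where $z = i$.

z * conjugate(z) = |z|^2 = a^2 + b^2
= 0^2 + 1^2 = 1


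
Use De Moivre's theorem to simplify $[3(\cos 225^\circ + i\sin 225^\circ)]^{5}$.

By De Moivre: z^n = r^n(cos(nθ) + i sin(nθ))
= 3^5(cos(5*225°) + i sin(5*225°))
= 243(cos 45° + i sin 45°)
= 243*sqrt(2)/2 + (243*sqrt(2)/2)i


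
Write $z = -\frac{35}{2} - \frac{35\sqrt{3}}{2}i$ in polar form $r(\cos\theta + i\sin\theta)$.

r = |z| = sqrt(a^2 + b^2) = sqrt((-35/2)^2 + (-35*sqrt(3)/2)^2) = sqrt(1225/4 + 3675/4) = sqrt(1225) = 35
θ = arctan(b/a) = arctan(-30.3109/-17.5) (quadrant-adjusted) = 240°
z = 35(cos 240° + i sin 240°)


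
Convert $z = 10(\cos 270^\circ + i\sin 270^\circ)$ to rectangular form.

a = r cos θ = 10 * 0 = 0
b = r sin θ = 10 * -1 = -10
z = -10i


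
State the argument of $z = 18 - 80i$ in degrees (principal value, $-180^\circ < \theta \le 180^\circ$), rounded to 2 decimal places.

θ = arctan(b/a) = arctan(-80/18) (quadrant-adjusted) = -77.32°


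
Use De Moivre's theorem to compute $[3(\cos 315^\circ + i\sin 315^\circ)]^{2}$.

By De Moivre: z^n = r^n(cos(nθ) + i sin(nθ))
= 3^2(cos(2*315°) + i sin(2*315°))
= 9(cos 270° + i sin 270°)
= -9i


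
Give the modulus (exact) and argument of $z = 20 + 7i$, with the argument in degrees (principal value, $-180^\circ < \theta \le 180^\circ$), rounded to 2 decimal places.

|z| = sqrt(20^2 + 7^2) = sqrt(449)
arg(z) = arctan(b/a) = arctan(7/20) (quadrant-adjusted) = 19.29°


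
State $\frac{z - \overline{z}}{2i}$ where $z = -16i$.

z - conjugate(z) = 2bi
(z - conjugate(z))/(2i) = 2bi/(2i) = b = -16


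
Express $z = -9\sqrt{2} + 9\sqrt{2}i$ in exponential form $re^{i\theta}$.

r = |z| = sqrt((-9*sqrt(2))^2 + (9*sqrt(2))^2) = sqrt(162 + 162) = sqrt(324) = 18
θ = arctan(b/a) = arctan(12.7279/-12.7279) (quadrant-adjusted) = 135° = 3π/4
z = 18e^(i*3π/4)


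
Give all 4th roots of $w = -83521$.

|w| = 83521, arg(w) = 180°
Root modulus = 83521^(1/4) = 17
Root arguments: θ_k = (180° + 360°k)/4 for k = 0, 1, ..., 3
Roots: 17*sqrt(2)/2 + (17*sqrt(2)/2)i, -17*sqrt(2)/2 + (17*sqrt(2)/2)i, -17*sqrt(2)/2 - (17*sqrt(2)/2)i, 17*sqrt(2)/2 - (17*sqrt(2)/2)i


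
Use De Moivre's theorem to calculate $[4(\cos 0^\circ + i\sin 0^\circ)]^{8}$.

By De Moivre: z^n = r^n(cos(nθ) + i sin(nθ))
= 4^8(cos(8*0°) + i sin(8*0°))
= 65536(cos 0° + i sin 0°)
= 65536


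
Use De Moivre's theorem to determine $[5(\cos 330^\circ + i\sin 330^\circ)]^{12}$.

By De Moivre: z^n = r^n(cos(nθ) + i sin(nθ))
= 5^12(cos(12*330°) + i sin(12*330°))
= 244140625(cos 0° + i sin 0°)
= 244140625


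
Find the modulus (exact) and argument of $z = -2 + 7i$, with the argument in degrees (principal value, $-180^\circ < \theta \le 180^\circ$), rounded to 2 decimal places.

|z| = sqrt((-2)^2 + 7^2) = sqrt(53)
arg(z) = arctan(b/a) = arctan(7/-2) (quadrant-adjusted) = 105.95°


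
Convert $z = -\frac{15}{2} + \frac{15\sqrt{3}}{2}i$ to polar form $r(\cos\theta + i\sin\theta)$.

r = |z| = sqrt(a^2 + b^2) = sqrt((-15/2)^2 + (15*sqrt(3)/2)^2) = sqrt(225/4 + 675/4) = sqrt(225) = 15
θ = arctan(b/a) = arctan(12.9904/-7.5) (quadrant-adjusted) = 120°
z = 15(cos 120° + i sin 120°)


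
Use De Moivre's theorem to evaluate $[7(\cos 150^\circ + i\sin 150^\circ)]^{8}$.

By De Moivre: z^n = r^n(cos(nθ) + i sin(nθ))
= 7^8(cos(8*150°) + i sin(8*150°))
= 5764801(cos 120° + i sin 120°)
= -5764801/2 + (5764801*sqrt(3)/2)i


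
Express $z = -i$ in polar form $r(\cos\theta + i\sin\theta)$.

r = |z| = sqrt(a^2 + b^2) = sqrt((0)^2 + (-1)^2) = sqrt(0 + 1) = sqrt(1) = 1
a = 0 and b < 0, so z lies on the negative imaginary axis: θ = 270°
z = 1(cos 270° + i sin 270°)


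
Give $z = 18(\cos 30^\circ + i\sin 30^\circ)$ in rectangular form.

a = r cos θ = 18 * sqrt(3)/2 = 9*sqrt(3)
b = r sin θ = 18 * 1/2 = 9
z = 9*sqrt(3) + 9i


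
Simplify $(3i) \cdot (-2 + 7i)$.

(a1*a2 - b1*b2) + (a1*b2 + b1*a2)i
= (0 - 21) + (0 + (-6))i
= -21 - 6i


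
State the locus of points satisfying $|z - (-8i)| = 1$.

|z - z0| = r describes a circle centered at z0 with radius r
Here z0 = -8i and r = 1
Locus: Circle centered at (0, -8) with radius 1


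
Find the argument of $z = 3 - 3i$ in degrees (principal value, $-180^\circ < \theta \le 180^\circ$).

θ = arctan(b/a) = arctan(-3/3) (quadrant-adjusted) = -45°


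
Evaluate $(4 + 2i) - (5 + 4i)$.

(4 - 5) + (2 - 4)i = -1 - 2i


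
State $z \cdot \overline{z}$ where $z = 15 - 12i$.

z * conjugate(z) = |z|^2 = a^2 + b^2
= 15^2 + (-12)^2 = 369


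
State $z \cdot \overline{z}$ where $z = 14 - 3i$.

z * conjugate(z) = |z|^2 = a^2 + b^2
= 14^2 + (-3)^2 = 205


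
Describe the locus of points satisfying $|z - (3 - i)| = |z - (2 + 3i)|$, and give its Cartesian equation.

|z - z1| = |z - z2| means z is equidistant from z1 and z2,
i.e. the perpendicular bisector of the segment from (3, -1) to (2, 3) (midpoint (5/2, 1)).
With z = x + yi, square both sides:
(x - 3)^2 + (y - (-1))^2 = (x - 2)^2 + (y - 3)^2
The x^2 and y^2 terms cancel: -2x + 8y = 13 - 10 = 3
Simplify: 2x - 8y = -3
Locus: Perpendicular bisector of the segment from (3, -1) to (2, 3): the line 2x - 8y = -3


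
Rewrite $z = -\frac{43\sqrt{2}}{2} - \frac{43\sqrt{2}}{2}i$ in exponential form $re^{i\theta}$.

r = |z| = sqrt((-43*sqrt(2)/2)^2 + (-43*sqrt(2)/2)^2) = sqrt(1849/2 + 1849/2) = sqrt(1849) = 43
θ = arctan(b/a) = arctan(-30.4056/-30.4056) (quadrant-adjusted) = -135° = -3π/4
z = 43e^(-i*3π/4)


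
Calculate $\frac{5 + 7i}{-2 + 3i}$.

Multiply numerator and denominator by conjugate (-2 - 3i):
= (5 + 7i)(-2 - 3i) / ((-2)^2 + 3^2)
= (11 - 29i) / 13
= 11/13 - (29/13)i


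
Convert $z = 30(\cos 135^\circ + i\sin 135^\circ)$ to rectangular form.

a = r cos θ = 30 * -sqrt(2)/2 = -15*sqrt(2)
b = r sin θ = 30 * sqrt(2)/2 = 15*sqrt(2)
z = -15*sqrt(2) + 15*sqrt(2)i


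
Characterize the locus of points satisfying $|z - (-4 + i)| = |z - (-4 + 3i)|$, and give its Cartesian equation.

|z - z1| = |z - z2| means z is equidistant from z1 and z2,
i.e. the perpendicular bisector of the segment from (-4, 1) to (-4, 3) (midpoint (-4, 2)).
With z = x + yi, square both sides:
(x - (-4))^2 + (y - 1)^2 = (x - (-4))^2 + (y - 3)^2
The x^2 and y^2 terms cancel: 0x + 4y = 25 - 17 = 8
Simplify: y = 2
Locus: Perpendicular bisector of the segment from (-4, 1) to (-4, 3): the line y = 2


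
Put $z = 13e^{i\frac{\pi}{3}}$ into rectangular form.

a = r cos θ = 13 * 1/2 = 13/2
b = r sin θ = 13 * sqrt(3)/2 = 13*sqrt(3)/2
z = 13/2 + (13*sqrt(3)/2)i


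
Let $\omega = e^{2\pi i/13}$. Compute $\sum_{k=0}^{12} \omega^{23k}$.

Let ζ = ω^23 = e^(2πi·23/13). Since 13 ∤ 23, ζ ≠ 1.
Sum = Σ_{k=0}^{12} ζ^k = (ζ^13 - 1)/(ζ - 1) = (ω^{23·13} - 1)/(ζ - 1) = (1 - 1)/(ζ - 1) = 0


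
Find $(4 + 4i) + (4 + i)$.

(4 + 4) + (4 + 1)i = 8 + 5i


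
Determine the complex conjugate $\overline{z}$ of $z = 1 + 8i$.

If z = a + bi, then conjugate(z) = a - bi
conjugate(1 + 8i) = 1 - 8i


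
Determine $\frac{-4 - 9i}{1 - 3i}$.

Multiply numerator and denominator by conjugate (1 + 3i):
= (-4 - 9i)(1 + 3i) / (1^2 + (-3)^2)
= (23 - 21i) / 10
= 23/10 - (21/10)i


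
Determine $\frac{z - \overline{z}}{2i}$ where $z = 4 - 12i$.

z - conjugate(z) = 2bi
(z - conjugate(z))/(2i) = 2bi/(2i) = b = -12


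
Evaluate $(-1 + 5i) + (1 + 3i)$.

(-1 + 1) + (5 + 3)i = 8i


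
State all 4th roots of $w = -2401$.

|w| = 2401, arg(w) = 180°
Root modulus = 2401^(1/4) = 7
Root arguments: θ_k = (180° + 360°k)/4 for k = 0, 1, ..., 3
Roots: 7*sqrt(2)/2 + (7*sqrt(2)/2)i, -7*sqrt(2)/2 + (7*sqrt(2)/2)i, -7*sqrt(2)/2 - (7*sqrt(2)/2)i, 7*sqrt(2)/2 - (7*sqrt(2)/2)i


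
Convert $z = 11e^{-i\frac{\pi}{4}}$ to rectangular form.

a = r cos θ = 11 * sqrt(2)/2 = 11*sqrt(2)/2
b = r sin θ = 11 * -sqrt(2)/2 = -11*sqrt(2)/2
z = 11*sqrt(2)/2 - (11*sqrt(2)/2)i


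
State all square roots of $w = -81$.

|w| = 81, arg(w) = 180°
Root modulus = 81^(1/2) = 9
Root arguments: θ_k = (180° + 360°k)/2 for k = 0, 1, ..., 1
Roots: 9i, -9i


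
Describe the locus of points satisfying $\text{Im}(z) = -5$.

Im(z) = y where z = x + yi; the equation y = -5 is satisfied by all points with that y-coordinate
Locus: Horizontal line y = -5


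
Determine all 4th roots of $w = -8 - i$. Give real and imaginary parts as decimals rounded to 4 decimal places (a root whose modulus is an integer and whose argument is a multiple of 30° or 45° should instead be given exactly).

|w| = sqrt(65) ≈ 8.062258, arg(w) ≈ 187.125016°
Root modulus = sqrt(65)^(1/4) ≈ 1.685055
Root arguments: θ_k = (arg(w) + 360°k)/4 for k = 0, 1, ..., 3
Compute each root as (root modulus)(cos θ_k + i sin θ_k) using full-precision intermediates, then round to 4 decimal places.
Roots: 1.1539 + 1.2280i, -1.2280 + 1.1539i, -1.1539 - 1.2280i, 1.2280 - 1.1539i


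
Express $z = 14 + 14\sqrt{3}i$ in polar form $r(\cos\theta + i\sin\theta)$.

r = |z| = sqrt(a^2 + b^2) = sqrt((14)^2 + (14*sqrt(3))^2) = sqrt(196 + 588) = sqrt(784) = 28
θ = arctan(b/a) = arctan(24.2487/14) (quadrant-adjusted) = 60°
z = 28(cos 60° + i sin 60°)


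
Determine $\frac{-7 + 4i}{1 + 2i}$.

Multiply numerator and denominator by conjugate (1 - 2i):
= (-7 + 4i)(1 - 2i) / (1^2 + 2^2)
= (1 + 18i) / 5
= 1/5 + (18/5)i


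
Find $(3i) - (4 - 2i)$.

(0 - 4) + (3 - (-2))i = -4 + 5i


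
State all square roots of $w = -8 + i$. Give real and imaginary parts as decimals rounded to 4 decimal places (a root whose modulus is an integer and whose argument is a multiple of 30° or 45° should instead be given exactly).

|w| = sqrt(65) ≈ 8.062258, arg(w) ≈ 172.874984°
Root modulus = sqrt(65)^(1/2) ≈ 2.839412
Root arguments: θ_k = (arg(w) + 360°k)/2 for k = 0, 1, ..., 1
Compute each root as (root modulus)(cos θ_k + i sin θ_k) using full-precision intermediates, then round to 4 decimal places.
Roots: 0.1764 + 2.8339i, -0.1764 - 2.8339i


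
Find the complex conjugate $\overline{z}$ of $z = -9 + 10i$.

If z = a + bi, then conjugate(z) = a - bi
conjugate(-9 + 10i) = -9 - 10i


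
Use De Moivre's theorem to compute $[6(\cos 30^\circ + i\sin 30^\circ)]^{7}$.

By De Moivre: z^n = r^n(cos(nθ) + i sin(nθ))
= 6^7(cos(7*30°) + i sin(7*30°))
= 279936(cos 210° + i sin 210°)
= -139968*sqrt(3) - 139968i


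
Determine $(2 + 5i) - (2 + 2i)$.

(2 - 2) + (5 - 2)i = 3i


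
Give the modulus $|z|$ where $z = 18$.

|z| = sqrt(a^2 + b^2) = sqrt(18^2 + 0^2) = sqrt(324) = 18


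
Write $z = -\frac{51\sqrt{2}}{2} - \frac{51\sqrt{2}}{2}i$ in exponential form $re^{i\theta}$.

r = |z| = sqrt((-51*sqrt(2)/2)^2 + (-51*sqrt(2)/2)^2) = sqrt(2601/2 + 2601/2) = sqrt(2601) = 51
θ = arctan(b/a) = arctan(-36.0624/-36.0624) (quadrant-adjusted) = 225° = 5π/4
z = 51e^(i*5π/4)


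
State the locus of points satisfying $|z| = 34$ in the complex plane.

|z| = 34 means sqrt(x^2 + y^2) = 34
This is a circle of radius 34 centered at the origin


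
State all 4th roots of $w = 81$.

|w| = 81, arg(w) = 0°
Root modulus = 81^(1/4) = 3
Root arguments: θ_k = (0° + 360°k)/4 for k = 0, 1, ..., 3
Roots: 3, 3i, -3, -3i


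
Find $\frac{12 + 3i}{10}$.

Divisor is real, so divide each part by 10:
= 6/5 + (3/10)i


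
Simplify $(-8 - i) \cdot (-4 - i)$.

(a1*a2 - b1*b2) + (a1*b2 + b1*a2)i
= (32 - 1) + (8 + 4)i
= 31 + 12i


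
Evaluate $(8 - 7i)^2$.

(a + bi)^2 = a^2 - b^2 + 2abi
= 8^2 - (-7)^2 + 2*8*(-7)i
= 15 - 112i


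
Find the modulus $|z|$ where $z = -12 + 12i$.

|z| = sqrt(a^2 + b^2) = sqrt((-12)^2 + 12^2) = sqrt(288) = sqrt(288)


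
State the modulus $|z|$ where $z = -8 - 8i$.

|z| = sqrt(a^2 + b^2) = sqrt((-8)^2 + (-8)^2) = sqrt(128) = sqrt(128)


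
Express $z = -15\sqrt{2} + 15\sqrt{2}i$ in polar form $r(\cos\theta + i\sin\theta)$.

r = |z| = sqrt(a^2 + b^2) = sqrt((-15*sqrt(2))^2 + (15*sqrt(2))^2) = sqrt(450 + 450) = sqrt(900) = 30
θ = arctan(b/a) = arctan(21.2132/-21.2132) (quadrant-adjusted) = 135°
z = 30(cos 135° + i sin 135°)


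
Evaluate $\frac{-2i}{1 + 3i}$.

Multiply numerator and denominator by conjugate (1 - 3i):
= (-2i)(1 - 3i) / (1^2 + 3^2)
= (-6 - 2i) / 10
Divide through by 2: (-3 - i) / 5
= -3/5 - (1/5)i


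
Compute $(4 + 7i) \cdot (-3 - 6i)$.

(a1*a2 - b1*b2) + (a1*b2 + b1*a2)i
= (-12 - (-42)) + (-24 + (-21))i
= 30 - 45i


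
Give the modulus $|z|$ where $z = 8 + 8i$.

|z| = sqrt(a^2 + b^2) = sqrt(8^2 + 8^2) = sqrt(128) = sqrt(128)


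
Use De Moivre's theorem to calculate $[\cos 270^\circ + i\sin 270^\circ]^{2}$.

By De Moivre: z^n = r^n(cos(nθ) + i sin(nθ))
= 1^2(cos(2*270°) + i sin(2*270°))
= 1(cos 180° + i sin 180°)
= -1


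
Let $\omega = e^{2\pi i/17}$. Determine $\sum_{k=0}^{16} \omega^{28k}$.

Let ζ = ω^28 = e^(2πi·28/17). Since 17 ∤ 28, ζ ≠ 1.
Sum = Σ_{k=0}^{16} ζ^k = (ζ^17 - 1)/(ζ - 1) = (ω^{28·17} - 1)/(ζ - 1) = (1 - 1)/(ζ - 1) = 0


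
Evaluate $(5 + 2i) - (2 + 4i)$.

(5 - 2) + (2 - 4)i = 3 - 2i


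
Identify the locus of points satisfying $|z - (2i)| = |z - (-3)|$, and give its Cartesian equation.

|z - z1| = |z - z2| means z is equidistant from z1 and z2,
i.e. the perpendicular bisector of the segment from (0, 2) to (-3, 0) (midpoint (-3/2, 1)).
With z = x + yi, square both sides:
(x - 0)^2 + (y - 2)^2 = (x - (-3))^2 + (y - 0)^2
The x^2 and y^2 terms cancel: -6x + (-4)y = 9 - 4 = 5
Simplify: 6x + 4y = -5
Locus: Perpendicular bisector of the segment from (0, 2) to (-3, 0): the line 6x + 4y = -5


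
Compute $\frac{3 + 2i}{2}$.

Divisor is real, so divide each part by 2:
= 3/2 + i


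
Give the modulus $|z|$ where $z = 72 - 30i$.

|z| = sqrt(a^2 + b^2) = sqrt(72^2 + (-30)^2) = sqrt(6084) = 78


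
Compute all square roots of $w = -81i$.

|w| = 81, arg(w) = 270°
Root modulus = 81^(1/2) = 9
Root arguments: θ_k = (270° + 360°k)/2 for k = 0, 1, ..., 1
Roots: -9*sqrt(2)/2 + (9*sqrt(2)/2)i, 9*sqrt(2)/2 - (9*sqrt(2)/2)i


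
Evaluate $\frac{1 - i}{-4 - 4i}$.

Multiply numerator and denominator by conjugate (-4 + 4i):
= (1 - i)(-4 + 4i) / ((-4)^2 + (-4)^2)
= (8i) / 32
Divide through by 8: (i) / 4
= 0 + (1/4)i


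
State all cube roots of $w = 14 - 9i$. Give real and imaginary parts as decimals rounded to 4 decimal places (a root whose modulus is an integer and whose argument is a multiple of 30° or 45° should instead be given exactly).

|w| = sqrt(277) ≈ 16.643317, arg(w) ≈ 327.264774°
Root modulus = sqrt(277)^(1/3) ≈ 2.553171
Root arguments: θ_k = (arg(w) + 360°k)/3 for k = 0, 1, ..., 2
Compute each root as (root modulus)(cos θ_k + i sin θ_k) using full-precision intermediates, then round to 4 decimal places.
Roots: -0.8349 + 2.4128i, -1.6721 - 1.9295i, 2.5070 - 0.4833i


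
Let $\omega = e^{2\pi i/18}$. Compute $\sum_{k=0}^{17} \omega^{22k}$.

Let ζ = ω^22 = e^(2πi·22/18). Since 18 ∤ 22, ζ ≠ 1.
Sum = Σ_{k=0}^{17} ζ^k = (ζ^18 - 1)/(ζ - 1) = (ω^{22·18} - 1)/(ζ - 1) = (1 - 1)/(ζ - 1) = 0


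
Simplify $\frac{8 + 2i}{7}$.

Divisor is real, so divide each part by 7:
= 8/7 + (2/7)i


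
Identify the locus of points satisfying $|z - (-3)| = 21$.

|z - z0| = r describes a circle centered at z0 with radius r
Here z0 = -3 and r = 21
Locus: Circle centered at (-3, 0) with radius 21


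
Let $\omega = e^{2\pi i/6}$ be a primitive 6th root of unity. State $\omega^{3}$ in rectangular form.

ω^3 = e^(2πi·3/6) = e^(i·1π)
= cos(1π) + i sin(1π)
= -1


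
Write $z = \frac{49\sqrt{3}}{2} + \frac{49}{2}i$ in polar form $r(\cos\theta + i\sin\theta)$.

r = |z| = sqrt(a^2 + b^2) = sqrt((49*sqrt(3)/2)^2 + (49/2)^2) = sqrt(7203/4 + 2401/4) = sqrt(2401) = 49
θ = arctan(b/a) = arctan(24.5/42.4352) (quadrant-adjusted) = 30°
z = 49(cos 30° + i sin 30°)


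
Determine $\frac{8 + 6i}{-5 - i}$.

Multiply numerator and denominator by conjugate (-5 + i):
= (8 + 6i)(-5 + i) / ((-5)^2 + (-1)^2)
= (-46 - 22i) / 26
Divide through by 2: (-23 - 11i) / 13
= -23/13 - (11/13)i


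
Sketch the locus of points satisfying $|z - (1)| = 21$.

|z - z0| = r describes a circle centered at z0 with radius r
Here z0 = 1 and r = 21
Locus: Circle centered at (1, 0) with radius 21


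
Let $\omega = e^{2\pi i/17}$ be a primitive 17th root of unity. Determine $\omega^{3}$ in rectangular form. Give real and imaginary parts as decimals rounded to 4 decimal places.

ω^3 = e^(2πi·3/17) = e^(i·6π/17)
= cos(6π/17) + i sin(6π/17)
= 0.4457 + 0.8952i


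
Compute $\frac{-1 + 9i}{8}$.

Divisor is real, so divide each part by 8:
= -1/8 + (9/8)i


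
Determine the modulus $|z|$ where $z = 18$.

|z| = sqrt(a^2 + b^2) = sqrt(18^2 + 0^2) = sqrt(324) = 18


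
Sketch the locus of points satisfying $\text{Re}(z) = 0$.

Re(z) = x where z = x + yi; the equation x = 0 is satisfied by all points with that x-coordinate
Locus: Vertical line x = 0


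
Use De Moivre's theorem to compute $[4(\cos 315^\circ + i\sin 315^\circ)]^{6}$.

By De Moivre: z^n = r^n(cos(nθ) + i sin(nθ))
= 4^6(cos(6*315°) + i sin(6*315°))
= 4096(cos 90° + i sin 90°)
= 4096i


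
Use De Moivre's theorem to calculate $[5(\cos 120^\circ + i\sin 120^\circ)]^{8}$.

By De Moivre: z^n = r^n(cos(nθ) + i sin(nθ))
= 5^8(cos(8*120°) + i sin(8*120°))
= 390625(cos 240° + i sin 240°)
= -390625/2 - (390625*sqrt(3)/2)i


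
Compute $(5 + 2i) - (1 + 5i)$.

(5 - 1) + (2 - 5)i = 4 - 3i


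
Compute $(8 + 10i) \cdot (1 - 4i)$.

(a1*a2 - b1*b2) + (a1*b2 + b1*a2)i
= (8 - (-40)) + (-32 + 10)i
= 48 - 22i


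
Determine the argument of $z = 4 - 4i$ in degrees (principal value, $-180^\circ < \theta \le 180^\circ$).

θ = arctan(b/a) = arctan(-4/4) (quadrant-adjusted) = -45°


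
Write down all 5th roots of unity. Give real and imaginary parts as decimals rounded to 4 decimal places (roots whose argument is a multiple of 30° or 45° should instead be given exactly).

ω_k = e^(2πik/5) = cos(2πk/5) + i sin(2πk/5) for k = 0, 1, ..., 4
Roots: 1, 0.3090 + 0.9511i, -0.8090 + 0.5878i, -0.8090 - 0.5878i, 0.3090 - 0.9511i


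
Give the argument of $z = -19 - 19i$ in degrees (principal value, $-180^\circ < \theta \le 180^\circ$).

θ = arctan(b/a) = arctan(-19/-19) (quadrant-adjusted) = -135°


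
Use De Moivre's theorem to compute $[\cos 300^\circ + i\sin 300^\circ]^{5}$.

By De Moivre: z^n = r^n(cos(nθ) + i sin(nθ))
= 1^5(cos(5*300°) + i sin(5*300°))
= 1(cos 60° + i sin 60°)
= 1/2 + (sqrt(3)/2)i


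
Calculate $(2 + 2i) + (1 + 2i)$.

(2 + 1) + (2 + 2)i = 3 + 4i


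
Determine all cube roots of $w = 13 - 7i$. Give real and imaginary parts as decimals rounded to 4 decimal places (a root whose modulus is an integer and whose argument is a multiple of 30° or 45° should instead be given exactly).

|w| = sqrt(218) ≈ 14.764823, arg(w) ≈ 331.699244°
Root modulus = sqrt(218)^(1/3) ≈ 2.453255
Root arguments: θ_k = (arg(w) + 360°k)/3 for k = 0, 1, ..., 2
Compute each root as (root modulus)(cos θ_k + i sin θ_k) using full-precision intermediates, then round to 4 decimal places.
Roots: -0.8618 + 2.2969i, -1.5583 - 1.8948i, 2.4201 - 0.4021i


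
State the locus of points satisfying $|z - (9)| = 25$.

|z - z0| = r describes a circle centered at z0 with radius r
Here z0 = 9 and r = 25
Locus: Circle centered at (9, 0) with radius 25


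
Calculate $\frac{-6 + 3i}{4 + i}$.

Multiply numerator and denominator by conjugate (4 - i):
= (-6 + 3i)(4 - i) / (4^2 + 1^2)
= (-21 + 18i) / 17
= -21/17 + (18/17)i


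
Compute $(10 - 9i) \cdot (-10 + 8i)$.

(a1*a2 - b1*b2) + (a1*b2 + b1*a2)i
= (-100 - (-72)) + (80 + 90)i
= -28 + 170i


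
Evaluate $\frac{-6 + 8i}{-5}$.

Divisor is real, so divide each part by -5:
= 6/5 - (8/5)i


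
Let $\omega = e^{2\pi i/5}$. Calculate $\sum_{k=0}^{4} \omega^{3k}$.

Let ζ = ω^3 = e^(2πi·3/5). Since 5 ∤ 3, ζ ≠ 1.
Sum = Σ_{k=0}^{4} ζ^k = (ζ^5 - 1)/(ζ - 1) = (ω^{3·5} - 1)/(ζ - 1) = (1 - 1)/(ζ - 1) = 0


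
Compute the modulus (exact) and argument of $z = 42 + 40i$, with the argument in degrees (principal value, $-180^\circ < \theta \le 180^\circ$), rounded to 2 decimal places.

|z| = sqrt(42^2 + 40^2) = 58
arg(z) = arctan(b/a) = arctan(40/42) (quadrant-adjusted) = 43.60°


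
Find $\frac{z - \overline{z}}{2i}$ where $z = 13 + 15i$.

z - conjugate(z) = 2bi
(z - conjugate(z))/(2i) = 2bi/(2i) = b = 15


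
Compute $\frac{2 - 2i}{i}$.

Multiply numerator and denominator by conjugate (-i):
= (2 - 2i)(-i) / (0^2 + 1^2)
= (-2 - 2i) / 1
= -2 - 2i


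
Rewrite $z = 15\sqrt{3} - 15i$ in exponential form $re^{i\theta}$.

r = |z| = sqrt((15*sqrt(3))^2 + (-15)^2) = sqrt(675 + 225) = sqrt(900) = 30
θ = arctan(b/a) = arctan(-15/25.9808) (quadrant-adjusted) = -30° = -π/6
z = 30e^(-i*π/6)


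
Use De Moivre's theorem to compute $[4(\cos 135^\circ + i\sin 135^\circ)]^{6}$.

By De Moivre: z^n = r^n(cos(nθ) + i sin(nθ))
= 4^6(cos(6*135°) + i sin(6*135°))
= 4096(cos 90° + i sin 90°)
= 4096i


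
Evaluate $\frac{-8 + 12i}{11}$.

Divisor is real, so divide each part by 11:
= -8/11 + (12/11)i


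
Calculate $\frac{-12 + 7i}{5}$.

Divisor is real, so divide each part by 5:
= -12/5 + (7/5)i


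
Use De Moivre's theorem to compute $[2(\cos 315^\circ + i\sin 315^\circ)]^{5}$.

By De Moivre: z^n = r^n(cos(nθ) + i sin(nθ))
= 2^5(cos(5*315°) + i sin(5*315°))
= 32(cos 135° + i sin 135°)
= -16*sqrt(2) + 16*sqrt(2)i


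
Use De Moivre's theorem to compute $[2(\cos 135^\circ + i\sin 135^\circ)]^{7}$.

By De Moivre: z^n = r^n(cos(nθ) + i sin(nθ))
= 2^7(cos(7*135°) + i sin(7*135°))
= 128(cos 225° + i sin 225°)
= -64*sqrt(2) - 64*sqrt(2)i


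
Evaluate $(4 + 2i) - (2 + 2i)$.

(4 - 2) + (2 - 2)i = 2


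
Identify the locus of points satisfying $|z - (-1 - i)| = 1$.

|z - z0| = r describes a circle centered at z0 with radius r
Here z0 = -1 - i and r = 1
Locus: Circle centered at (-1, -1) with radius 1


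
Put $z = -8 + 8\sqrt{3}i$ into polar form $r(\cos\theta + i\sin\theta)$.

r = |z| = sqrt(a^2 + b^2) = sqrt((-8)^2 + (8*sqrt(3))^2) = sqrt(64 + 192) = sqrt(256) = 16
θ = arctan(b/a) = arctan(13.8564/-8) (quadrant-adjusted) = 120°
z = 16(cos 120° + i sin 120°)


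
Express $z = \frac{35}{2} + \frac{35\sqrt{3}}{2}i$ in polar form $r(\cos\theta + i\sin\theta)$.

r = |z| = sqrt(a^2 + b^2) = sqrt((35/2)^2 + (35*sqrt(3)/2)^2) = sqrt(1225/4 + 3675/4) = sqrt(1225) = 35
θ = arctan(b/a) = arctan(30.3109/17.5) (quadrant-adjusted) = 60°
z = 35(cos 60° + i sin 60°)


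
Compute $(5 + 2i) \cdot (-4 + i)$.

(a1*a2 - b1*b2) + (a1*b2 + b1*a2)i
= (-20 - 2) + (5 + (-8))i
= -22 - 3i


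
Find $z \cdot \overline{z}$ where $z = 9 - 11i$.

z * conjugate(z) = |z|^2 = a^2 + b^2
= 9^2 + (-11)^2 = 202


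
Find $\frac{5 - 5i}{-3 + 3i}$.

Multiply numerator and denominator by conjugate (-3 - 3i):
= (5 - 5i)(-3 - 3i) / ((-3)^2 + 3^2)
= (-30) / 18
Divide through by 6: (-5) / 3
= -5/3


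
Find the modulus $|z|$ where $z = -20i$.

|z| = sqrt(a^2 + b^2) = sqrt(0^2 + (-20)^2) = sqrt(400) = 20


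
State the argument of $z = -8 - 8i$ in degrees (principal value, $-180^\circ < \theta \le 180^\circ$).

θ = arctan(b/a) = arctan(-8/-8) (quadrant-adjusted) = -135°


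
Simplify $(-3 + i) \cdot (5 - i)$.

(a1*a2 - b1*b2) + (a1*b2 + b1*a2)i
= (-15 - (-1)) + (3 + 5)i
= -14 + 8i


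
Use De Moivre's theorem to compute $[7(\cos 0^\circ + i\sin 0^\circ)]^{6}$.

By De Moivre: z^n = r^n(cos(nθ) + i sin(nθ))
= 7^6(cos(6*0°) + i sin(6*0°))
= 117649(cos 0° + i sin 0°)
= 117649


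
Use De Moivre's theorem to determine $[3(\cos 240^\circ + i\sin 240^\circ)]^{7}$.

By De Moivre: z^n = r^n(cos(nθ) + i sin(nθ))
= 3^7(cos(7*240°) + i sin(7*240°))
= 2187(cos 240° + i sin 240°)
= -2187/2 - (2187*sqrt(3)/2)i


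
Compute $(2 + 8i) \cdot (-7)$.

(a1*a2 - b1*b2) + (a1*b2 + b1*a2)i
= (-14 - 0) + (0 + (-56))i
= -14 - 56i


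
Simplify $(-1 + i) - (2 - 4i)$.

(-1 - 2) + (1 - (-4))i = -3 + 5i


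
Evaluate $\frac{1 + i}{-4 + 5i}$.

Multiply numerator and denominator by conjugate (-4 - 5i):
= (1 + i)(-4 - 5i) / ((-4)^2 + 5^2)
= (1 - 9i) / 41
= 1/41 - (9/41)i
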